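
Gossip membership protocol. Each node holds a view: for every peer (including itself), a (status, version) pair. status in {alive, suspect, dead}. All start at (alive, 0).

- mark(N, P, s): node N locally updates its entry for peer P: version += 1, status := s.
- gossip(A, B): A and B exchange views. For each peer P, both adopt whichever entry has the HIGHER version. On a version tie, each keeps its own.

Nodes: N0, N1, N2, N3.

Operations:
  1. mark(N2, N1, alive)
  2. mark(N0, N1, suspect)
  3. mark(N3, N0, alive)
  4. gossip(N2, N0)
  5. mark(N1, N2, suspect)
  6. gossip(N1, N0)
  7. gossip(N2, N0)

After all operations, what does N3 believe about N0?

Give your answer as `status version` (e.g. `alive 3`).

Op 1: N2 marks N1=alive -> (alive,v1)
Op 2: N0 marks N1=suspect -> (suspect,v1)
Op 3: N3 marks N0=alive -> (alive,v1)
Op 4: gossip N2<->N0 -> N2.N0=(alive,v0) N2.N1=(alive,v1) N2.N2=(alive,v0) N2.N3=(alive,v0) | N0.N0=(alive,v0) N0.N1=(suspect,v1) N0.N2=(alive,v0) N0.N3=(alive,v0)
Op 5: N1 marks N2=suspect -> (suspect,v1)
Op 6: gossip N1<->N0 -> N1.N0=(alive,v0) N1.N1=(suspect,v1) N1.N2=(suspect,v1) N1.N3=(alive,v0) | N0.N0=(alive,v0) N0.N1=(suspect,v1) N0.N2=(suspect,v1) N0.N3=(alive,v0)
Op 7: gossip N2<->N0 -> N2.N0=(alive,v0) N2.N1=(alive,v1) N2.N2=(suspect,v1) N2.N3=(alive,v0) | N0.N0=(alive,v0) N0.N1=(suspect,v1) N0.N2=(suspect,v1) N0.N3=(alive,v0)

Answer: alive 1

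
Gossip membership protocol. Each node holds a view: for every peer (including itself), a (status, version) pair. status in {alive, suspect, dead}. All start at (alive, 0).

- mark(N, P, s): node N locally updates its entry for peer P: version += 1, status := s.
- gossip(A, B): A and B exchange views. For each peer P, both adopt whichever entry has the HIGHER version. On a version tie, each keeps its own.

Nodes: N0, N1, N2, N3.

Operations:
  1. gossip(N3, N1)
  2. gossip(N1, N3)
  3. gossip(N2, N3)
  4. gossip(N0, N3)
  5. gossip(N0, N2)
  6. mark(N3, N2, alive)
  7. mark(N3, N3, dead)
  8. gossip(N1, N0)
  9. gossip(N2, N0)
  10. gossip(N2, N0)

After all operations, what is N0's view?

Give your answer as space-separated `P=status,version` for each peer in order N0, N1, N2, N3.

Op 1: gossip N3<->N1 -> N3.N0=(alive,v0) N3.N1=(alive,v0) N3.N2=(alive,v0) N3.N3=(alive,v0) | N1.N0=(alive,v0) N1.N1=(alive,v0) N1.N2=(alive,v0) N1.N3=(alive,v0)
Op 2: gossip N1<->N3 -> N1.N0=(alive,v0) N1.N1=(alive,v0) N1.N2=(alive,v0) N1.N3=(alive,v0) | N3.N0=(alive,v0) N3.N1=(alive,v0) N3.N2=(alive,v0) N3.N3=(alive,v0)
Op 3: gossip N2<->N3 -> N2.N0=(alive,v0) N2.N1=(alive,v0) N2.N2=(alive,v0) N2.N3=(alive,v0) | N3.N0=(alive,v0) N3.N1=(alive,v0) N3.N2=(alive,v0) N3.N3=(alive,v0)
Op 4: gossip N0<->N3 -> N0.N0=(alive,v0) N0.N1=(alive,v0) N0.N2=(alive,v0) N0.N3=(alive,v0) | N3.N0=(alive,v0) N3.N1=(alive,v0) N3.N2=(alive,v0) N3.N3=(alive,v0)
Op 5: gossip N0<->N2 -> N0.N0=(alive,v0) N0.N1=(alive,v0) N0.N2=(alive,v0) N0.N3=(alive,v0) | N2.N0=(alive,v0) N2.N1=(alive,v0) N2.N2=(alive,v0) N2.N3=(alive,v0)
Op 6: N3 marks N2=alive -> (alive,v1)
Op 7: N3 marks N3=dead -> (dead,v1)
Op 8: gossip N1<->N0 -> N1.N0=(alive,v0) N1.N1=(alive,v0) N1.N2=(alive,v0) N1.N3=(alive,v0) | N0.N0=(alive,v0) N0.N1=(alive,v0) N0.N2=(alive,v0) N0.N3=(alive,v0)
Op 9: gossip N2<->N0 -> N2.N0=(alive,v0) N2.N1=(alive,v0) N2.N2=(alive,v0) N2.N3=(alive,v0) | N0.N0=(alive,v0) N0.N1=(alive,v0) N0.N2=(alive,v0) N0.N3=(alive,v0)
Op 10: gossip N2<->N0 -> N2.N0=(alive,v0) N2.N1=(alive,v0) N2.N2=(alive,v0) N2.N3=(alive,v0) | N0.N0=(alive,v0) N0.N1=(alive,v0) N0.N2=(alive,v0) N0.N3=(alive,v0)

Answer: N0=alive,0 N1=alive,0 N2=alive,0 N3=alive,0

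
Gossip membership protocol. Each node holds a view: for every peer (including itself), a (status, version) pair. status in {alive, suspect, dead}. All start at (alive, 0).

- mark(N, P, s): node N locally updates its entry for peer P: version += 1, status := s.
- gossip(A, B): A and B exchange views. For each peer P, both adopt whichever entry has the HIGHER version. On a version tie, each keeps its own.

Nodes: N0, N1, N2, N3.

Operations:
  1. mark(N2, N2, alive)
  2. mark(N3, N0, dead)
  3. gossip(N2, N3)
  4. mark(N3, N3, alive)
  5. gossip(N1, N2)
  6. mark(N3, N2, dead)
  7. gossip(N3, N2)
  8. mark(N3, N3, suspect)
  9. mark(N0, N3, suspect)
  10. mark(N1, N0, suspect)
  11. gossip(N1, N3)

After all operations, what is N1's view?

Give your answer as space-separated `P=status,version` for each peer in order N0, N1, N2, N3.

Answer: N0=suspect,2 N1=alive,0 N2=dead,2 N3=suspect,2

Derivation:
Op 1: N2 marks N2=alive -> (alive,v1)
Op 2: N3 marks N0=dead -> (dead,v1)
Op 3: gossip N2<->N3 -> N2.N0=(dead,v1) N2.N1=(alive,v0) N2.N2=(alive,v1) N2.N3=(alive,v0) | N3.N0=(dead,v1) N3.N1=(alive,v0) N3.N2=(alive,v1) N3.N3=(alive,v0)
Op 4: N3 marks N3=alive -> (alive,v1)
Op 5: gossip N1<->N2 -> N1.N0=(dead,v1) N1.N1=(alive,v0) N1.N2=(alive,v1) N1.N3=(alive,v0) | N2.N0=(dead,v1) N2.N1=(alive,v0) N2.N2=(alive,v1) N2.N3=(alive,v0)
Op 6: N3 marks N2=dead -> (dead,v2)
Op 7: gossip N3<->N2 -> N3.N0=(dead,v1) N3.N1=(alive,v0) N3.N2=(dead,v2) N3.N3=(alive,v1) | N2.N0=(dead,v1) N2.N1=(alive,v0) N2.N2=(dead,v2) N2.N3=(alive,v1)
Op 8: N3 marks N3=suspect -> (suspect,v2)
Op 9: N0 marks N3=suspect -> (suspect,v1)
Op 10: N1 marks N0=suspect -> (suspect,v2)
Op 11: gossip N1<->N3 -> N1.N0=(suspect,v2) N1.N1=(alive,v0) N1.N2=(dead,v2) N1.N3=(suspect,v2) | N3.N0=(suspect,v2) N3.N1=(alive,v0) N3.N2=(dead,v2) N3.N3=(suspect,v2)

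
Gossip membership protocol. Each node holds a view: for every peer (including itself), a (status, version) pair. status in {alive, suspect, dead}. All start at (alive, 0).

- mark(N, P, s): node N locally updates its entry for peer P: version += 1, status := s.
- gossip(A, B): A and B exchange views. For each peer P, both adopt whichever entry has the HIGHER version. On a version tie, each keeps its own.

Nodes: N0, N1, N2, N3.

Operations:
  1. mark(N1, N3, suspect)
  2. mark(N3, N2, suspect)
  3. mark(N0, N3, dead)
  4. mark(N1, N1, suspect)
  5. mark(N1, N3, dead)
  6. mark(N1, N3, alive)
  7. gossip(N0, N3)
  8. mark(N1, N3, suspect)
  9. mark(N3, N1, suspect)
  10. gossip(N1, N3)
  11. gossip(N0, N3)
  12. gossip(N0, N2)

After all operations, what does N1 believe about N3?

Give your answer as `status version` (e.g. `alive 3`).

Op 1: N1 marks N3=suspect -> (suspect,v1)
Op 2: N3 marks N2=suspect -> (suspect,v1)
Op 3: N0 marks N3=dead -> (dead,v1)
Op 4: N1 marks N1=suspect -> (suspect,v1)
Op 5: N1 marks N3=dead -> (dead,v2)
Op 6: N1 marks N3=alive -> (alive,v3)
Op 7: gossip N0<->N3 -> N0.N0=(alive,v0) N0.N1=(alive,v0) N0.N2=(suspect,v1) N0.N3=(dead,v1) | N3.N0=(alive,v0) N3.N1=(alive,v0) N3.N2=(suspect,v1) N3.N3=(dead,v1)
Op 8: N1 marks N3=suspect -> (suspect,v4)
Op 9: N3 marks N1=suspect -> (suspect,v1)
Op 10: gossip N1<->N3 -> N1.N0=(alive,v0) N1.N1=(suspect,v1) N1.N2=(suspect,v1) N1.N3=(suspect,v4) | N3.N0=(alive,v0) N3.N1=(suspect,v1) N3.N2=(suspect,v1) N3.N3=(suspect,v4)
Op 11: gossip N0<->N3 -> N0.N0=(alive,v0) N0.N1=(suspect,v1) N0.N2=(suspect,v1) N0.N3=(suspect,v4) | N3.N0=(alive,v0) N3.N1=(suspect,v1) N3.N2=(suspect,v1) N3.N3=(suspect,v4)
Op 12: gossip N0<->N2 -> N0.N0=(alive,v0) N0.N1=(suspect,v1) N0.N2=(suspect,v1) N0.N3=(suspect,v4) | N2.N0=(alive,v0) N2.N1=(suspect,v1) N2.N2=(suspect,v1) N2.N3=(suspect,v4)

Answer: suspect 4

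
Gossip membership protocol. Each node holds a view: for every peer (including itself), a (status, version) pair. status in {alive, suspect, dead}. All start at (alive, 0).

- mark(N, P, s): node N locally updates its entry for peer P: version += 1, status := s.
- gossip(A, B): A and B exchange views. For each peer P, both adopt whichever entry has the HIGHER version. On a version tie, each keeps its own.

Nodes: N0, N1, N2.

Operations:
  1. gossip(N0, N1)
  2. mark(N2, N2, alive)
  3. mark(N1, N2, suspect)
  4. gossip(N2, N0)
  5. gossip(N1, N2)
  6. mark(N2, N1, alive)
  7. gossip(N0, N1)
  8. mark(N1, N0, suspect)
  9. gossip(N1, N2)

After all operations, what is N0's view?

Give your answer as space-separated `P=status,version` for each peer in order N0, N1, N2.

Op 1: gossip N0<->N1 -> N0.N0=(alive,v0) N0.N1=(alive,v0) N0.N2=(alive,v0) | N1.N0=(alive,v0) N1.N1=(alive,v0) N1.N2=(alive,v0)
Op 2: N2 marks N2=alive -> (alive,v1)
Op 3: N1 marks N2=suspect -> (suspect,v1)
Op 4: gossip N2<->N0 -> N2.N0=(alive,v0) N2.N1=(alive,v0) N2.N2=(alive,v1) | N0.N0=(alive,v0) N0.N1=(alive,v0) N0.N2=(alive,v1)
Op 5: gossip N1<->N2 -> N1.N0=(alive,v0) N1.N1=(alive,v0) N1.N2=(suspect,v1) | N2.N0=(alive,v0) N2.N1=(alive,v0) N2.N2=(alive,v1)
Op 6: N2 marks N1=alive -> (alive,v1)
Op 7: gossip N0<->N1 -> N0.N0=(alive,v0) N0.N1=(alive,v0) N0.N2=(alive,v1) | N1.N0=(alive,v0) N1.N1=(alive,v0) N1.N2=(suspect,v1)
Op 8: N1 marks N0=suspect -> (suspect,v1)
Op 9: gossip N1<->N2 -> N1.N0=(suspect,v1) N1.N1=(alive,v1) N1.N2=(suspect,v1) | N2.N0=(suspect,v1) N2.N1=(alive,v1) N2.N2=(alive,v1)

Answer: N0=alive,0 N1=alive,0 N2=alive,1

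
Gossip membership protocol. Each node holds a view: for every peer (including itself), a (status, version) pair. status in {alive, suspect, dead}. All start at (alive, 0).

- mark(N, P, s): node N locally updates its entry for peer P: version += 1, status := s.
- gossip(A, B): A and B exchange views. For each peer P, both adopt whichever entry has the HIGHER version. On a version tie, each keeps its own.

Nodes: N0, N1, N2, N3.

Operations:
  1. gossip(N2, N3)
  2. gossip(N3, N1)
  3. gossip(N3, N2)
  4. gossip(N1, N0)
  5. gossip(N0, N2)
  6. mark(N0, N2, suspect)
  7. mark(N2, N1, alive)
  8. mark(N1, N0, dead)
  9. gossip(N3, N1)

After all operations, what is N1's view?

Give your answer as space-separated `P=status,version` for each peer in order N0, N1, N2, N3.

Op 1: gossip N2<->N3 -> N2.N0=(alive,v0) N2.N1=(alive,v0) N2.N2=(alive,v0) N2.N3=(alive,v0) | N3.N0=(alive,v0) N3.N1=(alive,v0) N3.N2=(alive,v0) N3.N3=(alive,v0)
Op 2: gossip N3<->N1 -> N3.N0=(alive,v0) N3.N1=(alive,v0) N3.N2=(alive,v0) N3.N3=(alive,v0) | N1.N0=(alive,v0) N1.N1=(alive,v0) N1.N2=(alive,v0) N1.N3=(alive,v0)
Op 3: gossip N3<->N2 -> N3.N0=(alive,v0) N3.N1=(alive,v0) N3.N2=(alive,v0) N3.N3=(alive,v0) | N2.N0=(alive,v0) N2.N1=(alive,v0) N2.N2=(alive,v0) N2.N3=(alive,v0)
Op 4: gossip N1<->N0 -> N1.N0=(alive,v0) N1.N1=(alive,v0) N1.N2=(alive,v0) N1.N3=(alive,v0) | N0.N0=(alive,v0) N0.N1=(alive,v0) N0.N2=(alive,v0) N0.N3=(alive,v0)
Op 5: gossip N0<->N2 -> N0.N0=(alive,v0) N0.N1=(alive,v0) N0.N2=(alive,v0) N0.N3=(alive,v0) | N2.N0=(alive,v0) N2.N1=(alive,v0) N2.N2=(alive,v0) N2.N3=(alive,v0)
Op 6: N0 marks N2=suspect -> (suspect,v1)
Op 7: N2 marks N1=alive -> (alive,v1)
Op 8: N1 marks N0=dead -> (dead,v1)
Op 9: gossip N3<->N1 -> N3.N0=(dead,v1) N3.N1=(alive,v0) N3.N2=(alive,v0) N3.N3=(alive,v0) | N1.N0=(dead,v1) N1.N1=(alive,v0) N1.N2=(alive,v0) N1.N3=(alive,v0)

Answer: N0=dead,1 N1=alive,0 N2=alive,0 N3=alive,0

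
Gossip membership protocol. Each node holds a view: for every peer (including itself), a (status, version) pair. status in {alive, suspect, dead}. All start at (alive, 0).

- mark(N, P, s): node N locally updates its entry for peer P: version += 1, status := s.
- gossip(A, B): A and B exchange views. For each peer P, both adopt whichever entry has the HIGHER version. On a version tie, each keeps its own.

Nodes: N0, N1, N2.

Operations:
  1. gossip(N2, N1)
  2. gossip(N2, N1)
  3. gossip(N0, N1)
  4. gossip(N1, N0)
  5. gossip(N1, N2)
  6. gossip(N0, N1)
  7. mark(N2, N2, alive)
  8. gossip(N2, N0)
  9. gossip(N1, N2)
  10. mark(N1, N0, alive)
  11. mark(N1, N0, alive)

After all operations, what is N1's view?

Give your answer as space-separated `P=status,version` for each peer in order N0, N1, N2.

Answer: N0=alive,2 N1=alive,0 N2=alive,1

Derivation:
Op 1: gossip N2<->N1 -> N2.N0=(alive,v0) N2.N1=(alive,v0) N2.N2=(alive,v0) | N1.N0=(alive,v0) N1.N1=(alive,v0) N1.N2=(alive,v0)
Op 2: gossip N2<->N1 -> N2.N0=(alive,v0) N2.N1=(alive,v0) N2.N2=(alive,v0) | N1.N0=(alive,v0) N1.N1=(alive,v0) N1.N2=(alive,v0)
Op 3: gossip N0<->N1 -> N0.N0=(alive,v0) N0.N1=(alive,v0) N0.N2=(alive,v0) | N1.N0=(alive,v0) N1.N1=(alive,v0) N1.N2=(alive,v0)
Op 4: gossip N1<->N0 -> N1.N0=(alive,v0) N1.N1=(alive,v0) N1.N2=(alive,v0) | N0.N0=(alive,v0) N0.N1=(alive,v0) N0.N2=(alive,v0)
Op 5: gossip N1<->N2 -> N1.N0=(alive,v0) N1.N1=(alive,v0) N1.N2=(alive,v0) | N2.N0=(alive,v0) N2.N1=(alive,v0) N2.N2=(alive,v0)
Op 6: gossip N0<->N1 -> N0.N0=(alive,v0) N0.N1=(alive,v0) N0.N2=(alive,v0) | N1.N0=(alive,v0) N1.N1=(alive,v0) N1.N2=(alive,v0)
Op 7: N2 marks N2=alive -> (alive,v1)
Op 8: gossip N2<->N0 -> N2.N0=(alive,v0) N2.N1=(alive,v0) N2.N2=(alive,v1) | N0.N0=(alive,v0) N0.N1=(alive,v0) N0.N2=(alive,v1)
Op 9: gossip N1<->N2 -> N1.N0=(alive,v0) N1.N1=(alive,v0) N1.N2=(alive,v1) | N2.N0=(alive,v0) N2.N1=(alive,v0) N2.N2=(alive,v1)
Op 10: N1 marks N0=alive -> (alive,v1)
Op 11: N1 marks N0=alive -> (alive,v2)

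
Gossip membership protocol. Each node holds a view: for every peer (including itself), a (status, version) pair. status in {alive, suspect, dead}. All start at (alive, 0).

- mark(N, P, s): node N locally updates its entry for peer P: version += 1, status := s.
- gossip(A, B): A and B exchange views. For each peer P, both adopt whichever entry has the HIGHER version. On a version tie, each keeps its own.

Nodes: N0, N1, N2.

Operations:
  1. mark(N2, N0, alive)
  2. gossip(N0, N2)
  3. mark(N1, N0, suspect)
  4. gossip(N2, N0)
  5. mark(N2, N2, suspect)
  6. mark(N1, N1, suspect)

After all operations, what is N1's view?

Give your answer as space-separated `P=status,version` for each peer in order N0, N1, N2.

Op 1: N2 marks N0=alive -> (alive,v1)
Op 2: gossip N0<->N2 -> N0.N0=(alive,v1) N0.N1=(alive,v0) N0.N2=(alive,v0) | N2.N0=(alive,v1) N2.N1=(alive,v0) N2.N2=(alive,v0)
Op 3: N1 marks N0=suspect -> (suspect,v1)
Op 4: gossip N2<->N0 -> N2.N0=(alive,v1) N2.N1=(alive,v0) N2.N2=(alive,v0) | N0.N0=(alive,v1) N0.N1=(alive,v0) N0.N2=(alive,v0)
Op 5: N2 marks N2=suspect -> (suspect,v1)
Op 6: N1 marks N1=suspect -> (suspect,v1)

Answer: N0=suspect,1 N1=suspect,1 N2=alive,0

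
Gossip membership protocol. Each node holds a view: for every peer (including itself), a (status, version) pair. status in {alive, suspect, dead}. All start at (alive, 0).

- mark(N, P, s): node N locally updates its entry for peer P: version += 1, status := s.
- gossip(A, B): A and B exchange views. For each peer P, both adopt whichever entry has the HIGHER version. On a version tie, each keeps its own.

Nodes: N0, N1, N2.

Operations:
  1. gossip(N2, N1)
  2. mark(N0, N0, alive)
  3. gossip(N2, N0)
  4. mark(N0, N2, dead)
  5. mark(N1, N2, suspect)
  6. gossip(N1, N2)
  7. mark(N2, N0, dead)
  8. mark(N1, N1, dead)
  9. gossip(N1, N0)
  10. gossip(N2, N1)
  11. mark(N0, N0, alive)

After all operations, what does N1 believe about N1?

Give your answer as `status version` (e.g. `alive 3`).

Answer: dead 1

Derivation:
Op 1: gossip N2<->N1 -> N2.N0=(alive,v0) N2.N1=(alive,v0) N2.N2=(alive,v0) | N1.N0=(alive,v0) N1.N1=(alive,v0) N1.N2=(alive,v0)
Op 2: N0 marks N0=alive -> (alive,v1)
Op 3: gossip N2<->N0 -> N2.N0=(alive,v1) N2.N1=(alive,v0) N2.N2=(alive,v0) | N0.N0=(alive,v1) N0.N1=(alive,v0) N0.N2=(alive,v0)
Op 4: N0 marks N2=dead -> (dead,v1)
Op 5: N1 marks N2=suspect -> (suspect,v1)
Op 6: gossip N1<->N2 -> N1.N0=(alive,v1) N1.N1=(alive,v0) N1.N2=(suspect,v1) | N2.N0=(alive,v1) N2.N1=(alive,v0) N2.N2=(suspect,v1)
Op 7: N2 marks N0=dead -> (dead,v2)
Op 8: N1 marks N1=dead -> (dead,v1)
Op 9: gossip N1<->N0 -> N1.N0=(alive,v1) N1.N1=(dead,v1) N1.N2=(suspect,v1) | N0.N0=(alive,v1) N0.N1=(dead,v1) N0.N2=(dead,v1)
Op 10: gossip N2<->N1 -> N2.N0=(dead,v2) N2.N1=(dead,v1) N2.N2=(suspect,v1) | N1.N0=(dead,v2) N1.N1=(dead,v1) N1.N2=(suspect,v1)
Op 11: N0 marks N0=alive -> (alive,v2)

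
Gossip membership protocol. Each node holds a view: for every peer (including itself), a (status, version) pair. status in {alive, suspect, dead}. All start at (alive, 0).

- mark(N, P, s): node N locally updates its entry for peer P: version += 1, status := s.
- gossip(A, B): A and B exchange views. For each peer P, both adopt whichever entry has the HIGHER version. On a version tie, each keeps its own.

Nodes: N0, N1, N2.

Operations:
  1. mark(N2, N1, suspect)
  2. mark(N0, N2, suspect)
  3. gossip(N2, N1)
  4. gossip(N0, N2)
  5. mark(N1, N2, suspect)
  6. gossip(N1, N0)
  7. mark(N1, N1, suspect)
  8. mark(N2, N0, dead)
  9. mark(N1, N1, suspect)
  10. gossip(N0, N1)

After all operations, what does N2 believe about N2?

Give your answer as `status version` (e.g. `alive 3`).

Answer: suspect 1

Derivation:
Op 1: N2 marks N1=suspect -> (suspect,v1)
Op 2: N0 marks N2=suspect -> (suspect,v1)
Op 3: gossip N2<->N1 -> N2.N0=(alive,v0) N2.N1=(suspect,v1) N2.N2=(alive,v0) | N1.N0=(alive,v0) N1.N1=(suspect,v1) N1.N2=(alive,v0)
Op 4: gossip N0<->N2 -> N0.N0=(alive,v0) N0.N1=(suspect,v1) N0.N2=(suspect,v1) | N2.N0=(alive,v0) N2.N1=(suspect,v1) N2.N2=(suspect,v1)
Op 5: N1 marks N2=suspect -> (suspect,v1)
Op 6: gossip N1<->N0 -> N1.N0=(alive,v0) N1.N1=(suspect,v1) N1.N2=(suspect,v1) | N0.N0=(alive,v0) N0.N1=(suspect,v1) N0.N2=(suspect,v1)
Op 7: N1 marks N1=suspect -> (suspect,v2)
Op 8: N2 marks N0=dead -> (dead,v1)
Op 9: N1 marks N1=suspect -> (suspect,v3)
Op 10: gossip N0<->N1 -> N0.N0=(alive,v0) N0.N1=(suspect,v3) N0.N2=(suspect,v1) | N1.N0=(alive,v0) N1.N1=(suspect,v3) N1.N2=(suspect,v1)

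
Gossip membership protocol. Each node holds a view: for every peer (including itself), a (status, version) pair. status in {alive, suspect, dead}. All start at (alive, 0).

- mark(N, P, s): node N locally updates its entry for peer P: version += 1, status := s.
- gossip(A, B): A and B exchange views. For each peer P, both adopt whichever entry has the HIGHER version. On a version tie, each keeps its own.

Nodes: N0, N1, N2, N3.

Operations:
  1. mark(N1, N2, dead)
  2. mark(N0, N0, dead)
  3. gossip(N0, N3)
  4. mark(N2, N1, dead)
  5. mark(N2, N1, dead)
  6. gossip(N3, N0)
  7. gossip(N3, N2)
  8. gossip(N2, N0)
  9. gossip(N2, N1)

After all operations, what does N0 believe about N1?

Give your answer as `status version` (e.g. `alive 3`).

Answer: dead 2

Derivation:
Op 1: N1 marks N2=dead -> (dead,v1)
Op 2: N0 marks N0=dead -> (dead,v1)
Op 3: gossip N0<->N3 -> N0.N0=(dead,v1) N0.N1=(alive,v0) N0.N2=(alive,v0) N0.N3=(alive,v0) | N3.N0=(dead,v1) N3.N1=(alive,v0) N3.N2=(alive,v0) N3.N3=(alive,v0)
Op 4: N2 marks N1=dead -> (dead,v1)
Op 5: N2 marks N1=dead -> (dead,v2)
Op 6: gossip N3<->N0 -> N3.N0=(dead,v1) N3.N1=(alive,v0) N3.N2=(alive,v0) N3.N3=(alive,v0) | N0.N0=(dead,v1) N0.N1=(alive,v0) N0.N2=(alive,v0) N0.N3=(alive,v0)
Op 7: gossip N3<->N2 -> N3.N0=(dead,v1) N3.N1=(dead,v2) N3.N2=(alive,v0) N3.N3=(alive,v0) | N2.N0=(dead,v1) N2.N1=(dead,v2) N2.N2=(alive,v0) N2.N3=(alive,v0)
Op 8: gossip N2<->N0 -> N2.N0=(dead,v1) N2.N1=(dead,v2) N2.N2=(alive,v0) N2.N3=(alive,v0) | N0.N0=(dead,v1) N0.N1=(dead,v2) N0.N2=(alive,v0) N0.N3=(alive,v0)
Op 9: gossip N2<->N1 -> N2.N0=(dead,v1) N2.N1=(dead,v2) N2.N2=(dead,v1) N2.N3=(alive,v0) | N1.N0=(dead,v1) N1.N1=(dead,v2) N1.N2=(dead,v1) N1.N3=(alive,v0)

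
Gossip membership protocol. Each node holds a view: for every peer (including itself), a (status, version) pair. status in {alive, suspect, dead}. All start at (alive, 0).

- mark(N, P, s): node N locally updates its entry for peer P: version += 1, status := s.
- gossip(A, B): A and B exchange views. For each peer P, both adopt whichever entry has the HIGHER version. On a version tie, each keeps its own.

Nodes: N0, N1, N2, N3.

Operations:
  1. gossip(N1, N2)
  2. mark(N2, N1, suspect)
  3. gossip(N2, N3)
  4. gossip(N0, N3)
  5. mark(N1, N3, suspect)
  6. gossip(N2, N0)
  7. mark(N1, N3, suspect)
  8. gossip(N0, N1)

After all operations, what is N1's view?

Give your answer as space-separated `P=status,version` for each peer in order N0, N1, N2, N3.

Op 1: gossip N1<->N2 -> N1.N0=(alive,v0) N1.N1=(alive,v0) N1.N2=(alive,v0) N1.N3=(alive,v0) | N2.N0=(alive,v0) N2.N1=(alive,v0) N2.N2=(alive,v0) N2.N3=(alive,v0)
Op 2: N2 marks N1=suspect -> (suspect,v1)
Op 3: gossip N2<->N3 -> N2.N0=(alive,v0) N2.N1=(suspect,v1) N2.N2=(alive,v0) N2.N3=(alive,v0) | N3.N0=(alive,v0) N3.N1=(suspect,v1) N3.N2=(alive,v0) N3.N3=(alive,v0)
Op 4: gossip N0<->N3 -> N0.N0=(alive,v0) N0.N1=(suspect,v1) N0.N2=(alive,v0) N0.N3=(alive,v0) | N3.N0=(alive,v0) N3.N1=(suspect,v1) N3.N2=(alive,v0) N3.N3=(alive,v0)
Op 5: N1 marks N3=suspect -> (suspect,v1)
Op 6: gossip N2<->N0 -> N2.N0=(alive,v0) N2.N1=(suspect,v1) N2.N2=(alive,v0) N2.N3=(alive,v0) | N0.N0=(alive,v0) N0.N1=(suspect,v1) N0.N2=(alive,v0) N0.N3=(alive,v0)
Op 7: N1 marks N3=suspect -> (suspect,v2)
Op 8: gossip N0<->N1 -> N0.N0=(alive,v0) N0.N1=(suspect,v1) N0.N2=(alive,v0) N0.N3=(suspect,v2) | N1.N0=(alive,v0) N1.N1=(suspect,v1) N1.N2=(alive,v0) N1.N3=(suspect,v2)

Answer: N0=alive,0 N1=suspect,1 N2=alive,0 N3=suspect,2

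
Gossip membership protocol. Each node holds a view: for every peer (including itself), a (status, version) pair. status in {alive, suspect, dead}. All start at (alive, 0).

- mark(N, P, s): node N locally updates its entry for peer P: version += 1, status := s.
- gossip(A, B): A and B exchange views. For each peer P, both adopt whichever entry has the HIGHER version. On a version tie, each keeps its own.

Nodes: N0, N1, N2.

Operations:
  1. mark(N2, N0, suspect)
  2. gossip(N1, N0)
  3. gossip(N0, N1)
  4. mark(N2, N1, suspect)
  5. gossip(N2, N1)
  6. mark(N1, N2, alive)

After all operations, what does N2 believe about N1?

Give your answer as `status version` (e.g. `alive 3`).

Answer: suspect 1

Derivation:
Op 1: N2 marks N0=suspect -> (suspect,v1)
Op 2: gossip N1<->N0 -> N1.N0=(alive,v0) N1.N1=(alive,v0) N1.N2=(alive,v0) | N0.N0=(alive,v0) N0.N1=(alive,v0) N0.N2=(alive,v0)
Op 3: gossip N0<->N1 -> N0.N0=(alive,v0) N0.N1=(alive,v0) N0.N2=(alive,v0) | N1.N0=(alive,v0) N1.N1=(alive,v0) N1.N2=(alive,v0)
Op 4: N2 marks N1=suspect -> (suspect,v1)
Op 5: gossip N2<->N1 -> N2.N0=(suspect,v1) N2.N1=(suspect,v1) N2.N2=(alive,v0) | N1.N0=(suspect,v1) N1.N1=(suspect,v1) N1.N2=(alive,v0)
Op 6: N1 marks N2=alive -> (alive,v1)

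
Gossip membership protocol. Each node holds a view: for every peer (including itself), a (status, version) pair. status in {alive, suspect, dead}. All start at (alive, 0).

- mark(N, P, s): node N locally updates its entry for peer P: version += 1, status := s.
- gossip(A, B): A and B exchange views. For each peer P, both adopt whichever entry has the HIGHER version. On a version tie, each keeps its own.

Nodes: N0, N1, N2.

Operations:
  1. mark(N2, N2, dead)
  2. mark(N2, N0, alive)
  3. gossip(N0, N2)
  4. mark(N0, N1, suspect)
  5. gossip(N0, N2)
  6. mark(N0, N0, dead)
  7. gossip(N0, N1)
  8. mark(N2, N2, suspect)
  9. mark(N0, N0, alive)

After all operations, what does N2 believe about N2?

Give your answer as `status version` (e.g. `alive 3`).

Op 1: N2 marks N2=dead -> (dead,v1)
Op 2: N2 marks N0=alive -> (alive,v1)
Op 3: gossip N0<->N2 -> N0.N0=(alive,v1) N0.N1=(alive,v0) N0.N2=(dead,v1) | N2.N0=(alive,v1) N2.N1=(alive,v0) N2.N2=(dead,v1)
Op 4: N0 marks N1=suspect -> (suspect,v1)
Op 5: gossip N0<->N2 -> N0.N0=(alive,v1) N0.N1=(suspect,v1) N0.N2=(dead,v1) | N2.N0=(alive,v1) N2.N1=(suspect,v1) N2.N2=(dead,v1)
Op 6: N0 marks N0=dead -> (dead,v2)
Op 7: gossip N0<->N1 -> N0.N0=(dead,v2) N0.N1=(suspect,v1) N0.N2=(dead,v1) | N1.N0=(dead,v2) N1.N1=(suspect,v1) N1.N2=(dead,v1)
Op 8: N2 marks N2=suspect -> (suspect,v2)
Op 9: N0 marks N0=alive -> (alive,v3)

Answer: suspect 2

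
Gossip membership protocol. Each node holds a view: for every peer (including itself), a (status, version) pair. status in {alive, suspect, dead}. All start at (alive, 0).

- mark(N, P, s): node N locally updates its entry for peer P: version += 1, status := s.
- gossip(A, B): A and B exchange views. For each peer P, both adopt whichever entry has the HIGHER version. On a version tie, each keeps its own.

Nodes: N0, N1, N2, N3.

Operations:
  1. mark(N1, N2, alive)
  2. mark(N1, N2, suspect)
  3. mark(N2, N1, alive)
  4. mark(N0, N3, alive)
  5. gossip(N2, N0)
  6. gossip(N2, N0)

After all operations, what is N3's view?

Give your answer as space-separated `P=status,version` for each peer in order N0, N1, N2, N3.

Answer: N0=alive,0 N1=alive,0 N2=alive,0 N3=alive,0

Derivation:
Op 1: N1 marks N2=alive -> (alive,v1)
Op 2: N1 marks N2=suspect -> (suspect,v2)
Op 3: N2 marks N1=alive -> (alive,v1)
Op 4: N0 marks N3=alive -> (alive,v1)
Op 5: gossip N2<->N0 -> N2.N0=(alive,v0) N2.N1=(alive,v1) N2.N2=(alive,v0) N2.N3=(alive,v1) | N0.N0=(alive,v0) N0.N1=(alive,v1) N0.N2=(alive,v0) N0.N3=(alive,v1)
Op 6: gossip N2<->N0 -> N2.N0=(alive,v0) N2.N1=(alive,v1) N2.N2=(alive,v0) N2.N3=(alive,v1) | N0.N0=(alive,v0) N0.N1=(alive,v1) N0.N2=(alive,v0) N0.N3=(alive,v1)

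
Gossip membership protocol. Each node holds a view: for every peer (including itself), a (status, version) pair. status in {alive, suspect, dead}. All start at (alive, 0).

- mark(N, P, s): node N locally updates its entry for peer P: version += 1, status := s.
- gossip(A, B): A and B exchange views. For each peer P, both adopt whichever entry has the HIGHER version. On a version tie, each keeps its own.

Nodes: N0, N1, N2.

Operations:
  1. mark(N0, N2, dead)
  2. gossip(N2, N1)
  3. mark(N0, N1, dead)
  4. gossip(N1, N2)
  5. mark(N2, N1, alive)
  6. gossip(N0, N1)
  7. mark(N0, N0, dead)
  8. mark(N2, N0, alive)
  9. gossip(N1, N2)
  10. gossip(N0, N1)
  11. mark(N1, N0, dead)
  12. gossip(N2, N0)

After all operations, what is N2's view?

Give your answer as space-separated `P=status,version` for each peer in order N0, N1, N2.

Op 1: N0 marks N2=dead -> (dead,v1)
Op 2: gossip N2<->N1 -> N2.N0=(alive,v0) N2.N1=(alive,v0) N2.N2=(alive,v0) | N1.N0=(alive,v0) N1.N1=(alive,v0) N1.N2=(alive,v0)
Op 3: N0 marks N1=dead -> (dead,v1)
Op 4: gossip N1<->N2 -> N1.N0=(alive,v0) N1.N1=(alive,v0) N1.N2=(alive,v0) | N2.N0=(alive,v0) N2.N1=(alive,v0) N2.N2=(alive,v0)
Op 5: N2 marks N1=alive -> (alive,v1)
Op 6: gossip N0<->N1 -> N0.N0=(alive,v0) N0.N1=(dead,v1) N0.N2=(dead,v1) | N1.N0=(alive,v0) N1.N1=(dead,v1) N1.N2=(dead,v1)
Op 7: N0 marks N0=dead -> (dead,v1)
Op 8: N2 marks N0=alive -> (alive,v1)
Op 9: gossip N1<->N2 -> N1.N0=(alive,v1) N1.N1=(dead,v1) N1.N2=(dead,v1) | N2.N0=(alive,v1) N2.N1=(alive,v1) N2.N2=(dead,v1)
Op 10: gossip N0<->N1 -> N0.N0=(dead,v1) N0.N1=(dead,v1) N0.N2=(dead,v1) | N1.N0=(alive,v1) N1.N1=(dead,v1) N1.N2=(dead,v1)
Op 11: N1 marks N0=dead -> (dead,v2)
Op 12: gossip N2<->N0 -> N2.N0=(alive,v1) N2.N1=(alive,v1) N2.N2=(dead,v1) | N0.N0=(dead,v1) N0.N1=(dead,v1) N0.N2=(dead,v1)

Answer: N0=alive,1 N1=alive,1 N2=dead,1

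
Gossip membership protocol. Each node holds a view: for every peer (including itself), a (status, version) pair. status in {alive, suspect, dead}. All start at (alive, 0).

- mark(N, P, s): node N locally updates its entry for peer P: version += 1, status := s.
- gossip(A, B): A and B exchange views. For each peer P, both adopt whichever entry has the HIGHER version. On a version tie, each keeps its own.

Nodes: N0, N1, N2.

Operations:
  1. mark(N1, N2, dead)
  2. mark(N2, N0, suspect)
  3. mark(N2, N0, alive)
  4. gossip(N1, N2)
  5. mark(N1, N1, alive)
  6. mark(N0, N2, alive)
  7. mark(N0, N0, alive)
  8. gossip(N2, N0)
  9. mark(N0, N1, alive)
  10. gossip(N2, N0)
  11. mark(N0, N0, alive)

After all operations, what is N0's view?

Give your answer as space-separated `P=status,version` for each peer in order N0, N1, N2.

Op 1: N1 marks N2=dead -> (dead,v1)
Op 2: N2 marks N0=suspect -> (suspect,v1)
Op 3: N2 marks N0=alive -> (alive,v2)
Op 4: gossip N1<->N2 -> N1.N0=(alive,v2) N1.N1=(alive,v0) N1.N2=(dead,v1) | N2.N0=(alive,v2) N2.N1=(alive,v0) N2.N2=(dead,v1)
Op 5: N1 marks N1=alive -> (alive,v1)
Op 6: N0 marks N2=alive -> (alive,v1)
Op 7: N0 marks N0=alive -> (alive,v1)
Op 8: gossip N2<->N0 -> N2.N0=(alive,v2) N2.N1=(alive,v0) N2.N2=(dead,v1) | N0.N0=(alive,v2) N0.N1=(alive,v0) N0.N2=(alive,v1)
Op 9: N0 marks N1=alive -> (alive,v1)
Op 10: gossip N2<->N0 -> N2.N0=(alive,v2) N2.N1=(alive,v1) N2.N2=(dead,v1) | N0.N0=(alive,v2) N0.N1=(alive,v1) N0.N2=(alive,v1)
Op 11: N0 marks N0=alive -> (alive,v3)

Answer: N0=alive,3 N1=alive,1 N2=alive,1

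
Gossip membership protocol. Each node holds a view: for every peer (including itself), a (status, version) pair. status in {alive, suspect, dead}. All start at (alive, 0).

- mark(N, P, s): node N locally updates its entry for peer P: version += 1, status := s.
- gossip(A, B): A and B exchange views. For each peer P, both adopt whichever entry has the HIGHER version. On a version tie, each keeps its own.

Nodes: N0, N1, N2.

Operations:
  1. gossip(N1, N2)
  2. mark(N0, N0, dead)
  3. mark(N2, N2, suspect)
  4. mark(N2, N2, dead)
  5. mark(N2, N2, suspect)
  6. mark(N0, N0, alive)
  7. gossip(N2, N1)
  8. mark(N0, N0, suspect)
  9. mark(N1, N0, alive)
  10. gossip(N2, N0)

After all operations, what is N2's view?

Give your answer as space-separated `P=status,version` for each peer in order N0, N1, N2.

Op 1: gossip N1<->N2 -> N1.N0=(alive,v0) N1.N1=(alive,v0) N1.N2=(alive,v0) | N2.N0=(alive,v0) N2.N1=(alive,v0) N2.N2=(alive,v0)
Op 2: N0 marks N0=dead -> (dead,v1)
Op 3: N2 marks N2=suspect -> (suspect,v1)
Op 4: N2 marks N2=dead -> (dead,v2)
Op 5: N2 marks N2=suspect -> (suspect,v3)
Op 6: N0 marks N0=alive -> (alive,v2)
Op 7: gossip N2<->N1 -> N2.N0=(alive,v0) N2.N1=(alive,v0) N2.N2=(suspect,v3) | N1.N0=(alive,v0) N1.N1=(alive,v0) N1.N2=(suspect,v3)
Op 8: N0 marks N0=suspect -> (suspect,v3)
Op 9: N1 marks N0=alive -> (alive,v1)
Op 10: gossip N2<->N0 -> N2.N0=(suspect,v3) N2.N1=(alive,v0) N2.N2=(suspect,v3) | N0.N0=(suspect,v3) N0.N1=(alive,v0) N0.N2=(suspect,v3)

Answer: N0=suspect,3 N1=alive,0 N2=suspect,3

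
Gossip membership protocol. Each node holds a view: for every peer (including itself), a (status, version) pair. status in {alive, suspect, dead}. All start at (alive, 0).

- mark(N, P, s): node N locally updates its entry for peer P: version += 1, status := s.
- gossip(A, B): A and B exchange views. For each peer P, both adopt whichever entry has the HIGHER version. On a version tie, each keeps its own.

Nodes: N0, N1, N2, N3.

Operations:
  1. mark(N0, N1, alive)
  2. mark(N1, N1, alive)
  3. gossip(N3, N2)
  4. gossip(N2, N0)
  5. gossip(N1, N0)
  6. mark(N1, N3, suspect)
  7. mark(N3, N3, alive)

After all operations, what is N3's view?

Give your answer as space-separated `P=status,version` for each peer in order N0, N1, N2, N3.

Op 1: N0 marks N1=alive -> (alive,v1)
Op 2: N1 marks N1=alive -> (alive,v1)
Op 3: gossip N3<->N2 -> N3.N0=(alive,v0) N3.N1=(alive,v0) N3.N2=(alive,v0) N3.N3=(alive,v0) | N2.N0=(alive,v0) N2.N1=(alive,v0) N2.N2=(alive,v0) N2.N3=(alive,v0)
Op 4: gossip N2<->N0 -> N2.N0=(alive,v0) N2.N1=(alive,v1) N2.N2=(alive,v0) N2.N3=(alive,v0) | N0.N0=(alive,v0) N0.N1=(alive,v1) N0.N2=(alive,v0) N0.N3=(alive,v0)
Op 5: gossip N1<->N0 -> N1.N0=(alive,v0) N1.N1=(alive,v1) N1.N2=(alive,v0) N1.N3=(alive,v0) | N0.N0=(alive,v0) N0.N1=(alive,v1) N0.N2=(alive,v0) N0.N3=(alive,v0)
Op 6: N1 marks N3=suspect -> (suspect,v1)
Op 7: N3 marks N3=alive -> (alive,v1)

Answer: N0=alive,0 N1=alive,0 N2=alive,0 N3=alive,1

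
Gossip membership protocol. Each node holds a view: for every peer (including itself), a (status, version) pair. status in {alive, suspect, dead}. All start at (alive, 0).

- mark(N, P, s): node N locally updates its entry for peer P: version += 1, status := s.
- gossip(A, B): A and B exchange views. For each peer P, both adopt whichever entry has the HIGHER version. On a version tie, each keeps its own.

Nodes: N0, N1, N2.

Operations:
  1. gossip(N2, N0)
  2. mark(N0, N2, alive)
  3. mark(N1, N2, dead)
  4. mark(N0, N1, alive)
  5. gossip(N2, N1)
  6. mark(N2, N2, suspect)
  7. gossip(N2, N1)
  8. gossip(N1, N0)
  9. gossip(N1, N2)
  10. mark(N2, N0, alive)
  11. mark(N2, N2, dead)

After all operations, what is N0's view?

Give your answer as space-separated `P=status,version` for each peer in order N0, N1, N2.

Op 1: gossip N2<->N0 -> N2.N0=(alive,v0) N2.N1=(alive,v0) N2.N2=(alive,v0) | N0.N0=(alive,v0) N0.N1=(alive,v0) N0.N2=(alive,v0)
Op 2: N0 marks N2=alive -> (alive,v1)
Op 3: N1 marks N2=dead -> (dead,v1)
Op 4: N0 marks N1=alive -> (alive,v1)
Op 5: gossip N2<->N1 -> N2.N0=(alive,v0) N2.N1=(alive,v0) N2.N2=(dead,v1) | N1.N0=(alive,v0) N1.N1=(alive,v0) N1.N2=(dead,v1)
Op 6: N2 marks N2=suspect -> (suspect,v2)
Op 7: gossip N2<->N1 -> N2.N0=(alive,v0) N2.N1=(alive,v0) N2.N2=(suspect,v2) | N1.N0=(alive,v0) N1.N1=(alive,v0) N1.N2=(suspect,v2)
Op 8: gossip N1<->N0 -> N1.N0=(alive,v0) N1.N1=(alive,v1) N1.N2=(suspect,v2) | N0.N0=(alive,v0) N0.N1=(alive,v1) N0.N2=(suspect,v2)
Op 9: gossip N1<->N2 -> N1.N0=(alive,v0) N1.N1=(alive,v1) N1.N2=(suspect,v2) | N2.N0=(alive,v0) N2.N1=(alive,v1) N2.N2=(suspect,v2)
Op 10: N2 marks N0=alive -> (alive,v1)
Op 11: N2 marks N2=dead -> (dead,v3)

Answer: N0=alive,0 N1=alive,1 N2=suspect,2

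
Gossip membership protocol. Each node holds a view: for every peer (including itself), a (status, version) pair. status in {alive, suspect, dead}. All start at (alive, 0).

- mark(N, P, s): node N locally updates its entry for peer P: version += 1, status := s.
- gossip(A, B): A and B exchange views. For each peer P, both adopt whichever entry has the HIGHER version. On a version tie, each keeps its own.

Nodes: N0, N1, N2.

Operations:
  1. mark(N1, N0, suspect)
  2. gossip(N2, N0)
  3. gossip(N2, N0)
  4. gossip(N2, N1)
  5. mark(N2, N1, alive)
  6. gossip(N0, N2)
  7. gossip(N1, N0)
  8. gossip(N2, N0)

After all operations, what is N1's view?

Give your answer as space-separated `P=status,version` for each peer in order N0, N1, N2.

Answer: N0=suspect,1 N1=alive,1 N2=alive,0

Derivation:
Op 1: N1 marks N0=suspect -> (suspect,v1)
Op 2: gossip N2<->N0 -> N2.N0=(alive,v0) N2.N1=(alive,v0) N2.N2=(alive,v0) | N0.N0=(alive,v0) N0.N1=(alive,v0) N0.N2=(alive,v0)
Op 3: gossip N2<->N0 -> N2.N0=(alive,v0) N2.N1=(alive,v0) N2.N2=(alive,v0) | N0.N0=(alive,v0) N0.N1=(alive,v0) N0.N2=(alive,v0)
Op 4: gossip N2<->N1 -> N2.N0=(suspect,v1) N2.N1=(alive,v0) N2.N2=(alive,v0) | N1.N0=(suspect,v1) N1.N1=(alive,v0) N1.N2=(alive,v0)
Op 5: N2 marks N1=alive -> (alive,v1)
Op 6: gossip N0<->N2 -> N0.N0=(suspect,v1) N0.N1=(alive,v1) N0.N2=(alive,v0) | N2.N0=(suspect,v1) N2.N1=(alive,v1) N2.N2=(alive,v0)
Op 7: gossip N1<->N0 -> N1.N0=(suspect,v1) N1.N1=(alive,v1) N1.N2=(alive,v0) | N0.N0=(suspect,v1) N0.N1=(alive,v1) N0.N2=(alive,v0)
Op 8: gossip N2<->N0 -> N2.N0=(suspect,v1) N2.N1=(alive,v1) N2.N2=(alive,v0) | N0.N0=(suspect,v1) N0.N1=(alive,v1) N0.N2=(alive,v0)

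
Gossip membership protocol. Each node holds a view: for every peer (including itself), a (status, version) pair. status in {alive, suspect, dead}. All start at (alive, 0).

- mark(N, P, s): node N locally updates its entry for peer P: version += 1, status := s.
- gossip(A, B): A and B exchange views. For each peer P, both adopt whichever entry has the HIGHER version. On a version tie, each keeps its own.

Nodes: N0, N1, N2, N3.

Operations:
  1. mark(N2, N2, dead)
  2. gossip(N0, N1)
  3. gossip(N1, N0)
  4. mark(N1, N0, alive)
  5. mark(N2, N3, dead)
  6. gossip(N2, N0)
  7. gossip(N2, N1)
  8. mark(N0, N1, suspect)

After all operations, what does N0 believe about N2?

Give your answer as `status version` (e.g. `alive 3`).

Op 1: N2 marks N2=dead -> (dead,v1)
Op 2: gossip N0<->N1 -> N0.N0=(alive,v0) N0.N1=(alive,v0) N0.N2=(alive,v0) N0.N3=(alive,v0) | N1.N0=(alive,v0) N1.N1=(alive,v0) N1.N2=(alive,v0) N1.N3=(alive,v0)
Op 3: gossip N1<->N0 -> N1.N0=(alive,v0) N1.N1=(alive,v0) N1.N2=(alive,v0) N1.N3=(alive,v0) | N0.N0=(alive,v0) N0.N1=(alive,v0) N0.N2=(alive,v0) N0.N3=(alive,v0)
Op 4: N1 marks N0=alive -> (alive,v1)
Op 5: N2 marks N3=dead -> (dead,v1)
Op 6: gossip N2<->N0 -> N2.N0=(alive,v0) N2.N1=(alive,v0) N2.N2=(dead,v1) N2.N3=(dead,v1) | N0.N0=(alive,v0) N0.N1=(alive,v0) N0.N2=(dead,v1) N0.N3=(dead,v1)
Op 7: gossip N2<->N1 -> N2.N0=(alive,v1) N2.N1=(alive,v0) N2.N2=(dead,v1) N2.N3=(dead,v1) | N1.N0=(alive,v1) N1.N1=(alive,v0) N1.N2=(dead,v1) N1.N3=(dead,v1)
Op 8: N0 marks N1=suspect -> (suspect,v1)

Answer: dead 1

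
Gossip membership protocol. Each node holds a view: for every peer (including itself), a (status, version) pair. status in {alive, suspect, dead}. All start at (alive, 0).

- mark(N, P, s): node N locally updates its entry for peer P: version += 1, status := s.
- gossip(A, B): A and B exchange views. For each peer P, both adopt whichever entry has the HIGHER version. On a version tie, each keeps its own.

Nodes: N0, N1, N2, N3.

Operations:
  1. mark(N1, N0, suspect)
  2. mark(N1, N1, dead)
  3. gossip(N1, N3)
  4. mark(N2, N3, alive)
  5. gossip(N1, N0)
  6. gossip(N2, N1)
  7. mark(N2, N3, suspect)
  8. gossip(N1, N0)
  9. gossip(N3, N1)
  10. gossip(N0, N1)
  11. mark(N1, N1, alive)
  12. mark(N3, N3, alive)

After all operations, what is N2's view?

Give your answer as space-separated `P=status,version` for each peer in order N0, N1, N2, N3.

Answer: N0=suspect,1 N1=dead,1 N2=alive,0 N3=suspect,2

Derivation:
Op 1: N1 marks N0=suspect -> (suspect,v1)
Op 2: N1 marks N1=dead -> (dead,v1)
Op 3: gossip N1<->N3 -> N1.N0=(suspect,v1) N1.N1=(dead,v1) N1.N2=(alive,v0) N1.N3=(alive,v0) | N3.N0=(suspect,v1) N3.N1=(dead,v1) N3.N2=(alive,v0) N3.N3=(alive,v0)
Op 4: N2 marks N3=alive -> (alive,v1)
Op 5: gossip N1<->N0 -> N1.N0=(suspect,v1) N1.N1=(dead,v1) N1.N2=(alive,v0) N1.N3=(alive,v0) | N0.N0=(suspect,v1) N0.N1=(dead,v1) N0.N2=(alive,v0) N0.N3=(alive,v0)
Op 6: gossip N2<->N1 -> N2.N0=(suspect,v1) N2.N1=(dead,v1) N2.N2=(alive,v0) N2.N3=(alive,v1) | N1.N0=(suspect,v1) N1.N1=(dead,v1) N1.N2=(alive,v0) N1.N3=(alive,v1)
Op 7: N2 marks N3=suspect -> (suspect,v2)
Op 8: gossip N1<->N0 -> N1.N0=(suspect,v1) N1.N1=(dead,v1) N1.N2=(alive,v0) N1.N3=(alive,v1) | N0.N0=(suspect,v1) N0.N1=(dead,v1) N0.N2=(alive,v0) N0.N3=(alive,v1)
Op 9: gossip N3<->N1 -> N3.N0=(suspect,v1) N3.N1=(dead,v1) N3.N2=(alive,v0) N3.N3=(alive,v1) | N1.N0=(suspect,v1) N1.N1=(dead,v1) N1.N2=(alive,v0) N1.N3=(alive,v1)
Op 10: gossip N0<->N1 -> N0.N0=(suspect,v1) N0.N1=(dead,v1) N0.N2=(alive,v0) N0.N3=(alive,v1) | N1.N0=(suspect,v1) N1.N1=(dead,v1) N1.N2=(alive,v0) N1.N3=(alive,v1)
Op 11: N1 marks N1=alive -> (alive,v2)
Op 12: N3 marks N3=alive -> (alive,v2)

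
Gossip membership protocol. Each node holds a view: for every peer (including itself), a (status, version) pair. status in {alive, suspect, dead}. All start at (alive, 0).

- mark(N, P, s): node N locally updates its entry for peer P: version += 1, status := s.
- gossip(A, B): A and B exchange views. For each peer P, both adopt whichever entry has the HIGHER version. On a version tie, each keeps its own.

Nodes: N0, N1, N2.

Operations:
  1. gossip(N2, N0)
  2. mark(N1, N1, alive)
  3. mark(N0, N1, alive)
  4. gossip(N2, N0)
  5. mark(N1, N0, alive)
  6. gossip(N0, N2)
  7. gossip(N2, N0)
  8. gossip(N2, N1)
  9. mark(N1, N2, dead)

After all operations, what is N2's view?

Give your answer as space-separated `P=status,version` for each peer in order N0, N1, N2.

Op 1: gossip N2<->N0 -> N2.N0=(alive,v0) N2.N1=(alive,v0) N2.N2=(alive,v0) | N0.N0=(alive,v0) N0.N1=(alive,v0) N0.N2=(alive,v0)
Op 2: N1 marks N1=alive -> (alive,v1)
Op 3: N0 marks N1=alive -> (alive,v1)
Op 4: gossip N2<->N0 -> N2.N0=(alive,v0) N2.N1=(alive,v1) N2.N2=(alive,v0) | N0.N0=(alive,v0) N0.N1=(alive,v1) N0.N2=(alive,v0)
Op 5: N1 marks N0=alive -> (alive,v1)
Op 6: gossip N0<->N2 -> N0.N0=(alive,v0) N0.N1=(alive,v1) N0.N2=(alive,v0) | N2.N0=(alive,v0) N2.N1=(alive,v1) N2.N2=(alive,v0)
Op 7: gossip N2<->N0 -> N2.N0=(alive,v0) N2.N1=(alive,v1) N2.N2=(alive,v0) | N0.N0=(alive,v0) N0.N1=(alive,v1) N0.N2=(alive,v0)
Op 8: gossip N2<->N1 -> N2.N0=(alive,v1) N2.N1=(alive,v1) N2.N2=(alive,v0) | N1.N0=(alive,v1) N1.N1=(alive,v1) N1.N2=(alive,v0)
Op 9: N1 marks N2=dead -> (dead,v1)

Answer: N0=alive,1 N1=alive,1 N2=alive,0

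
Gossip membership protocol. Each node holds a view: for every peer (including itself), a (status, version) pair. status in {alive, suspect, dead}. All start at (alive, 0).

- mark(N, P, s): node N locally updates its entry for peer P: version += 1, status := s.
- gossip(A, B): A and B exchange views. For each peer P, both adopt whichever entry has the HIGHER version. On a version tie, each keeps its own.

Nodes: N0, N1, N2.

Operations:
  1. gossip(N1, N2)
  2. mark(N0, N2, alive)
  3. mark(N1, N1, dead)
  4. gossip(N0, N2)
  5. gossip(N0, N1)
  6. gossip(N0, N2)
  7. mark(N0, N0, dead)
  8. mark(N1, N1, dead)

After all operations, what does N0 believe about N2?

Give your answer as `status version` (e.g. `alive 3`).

Op 1: gossip N1<->N2 -> N1.N0=(alive,v0) N1.N1=(alive,v0) N1.N2=(alive,v0) | N2.N0=(alive,v0) N2.N1=(alive,v0) N2.N2=(alive,v0)
Op 2: N0 marks N2=alive -> (alive,v1)
Op 3: N1 marks N1=dead -> (dead,v1)
Op 4: gossip N0<->N2 -> N0.N0=(alive,v0) N0.N1=(alive,v0) N0.N2=(alive,v1) | N2.N0=(alive,v0) N2.N1=(alive,v0) N2.N2=(alive,v1)
Op 5: gossip N0<->N1 -> N0.N0=(alive,v0) N0.N1=(dead,v1) N0.N2=(alive,v1) | N1.N0=(alive,v0) N1.N1=(dead,v1) N1.N2=(alive,v1)
Op 6: gossip N0<->N2 -> N0.N0=(alive,v0) N0.N1=(dead,v1) N0.N2=(alive,v1) | N2.N0=(alive,v0) N2.N1=(dead,v1) N2.N2=(alive,v1)
Op 7: N0 marks N0=dead -> (dead,v1)
Op 8: N1 marks N1=dead -> (dead,v2)

Answer: alive 1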